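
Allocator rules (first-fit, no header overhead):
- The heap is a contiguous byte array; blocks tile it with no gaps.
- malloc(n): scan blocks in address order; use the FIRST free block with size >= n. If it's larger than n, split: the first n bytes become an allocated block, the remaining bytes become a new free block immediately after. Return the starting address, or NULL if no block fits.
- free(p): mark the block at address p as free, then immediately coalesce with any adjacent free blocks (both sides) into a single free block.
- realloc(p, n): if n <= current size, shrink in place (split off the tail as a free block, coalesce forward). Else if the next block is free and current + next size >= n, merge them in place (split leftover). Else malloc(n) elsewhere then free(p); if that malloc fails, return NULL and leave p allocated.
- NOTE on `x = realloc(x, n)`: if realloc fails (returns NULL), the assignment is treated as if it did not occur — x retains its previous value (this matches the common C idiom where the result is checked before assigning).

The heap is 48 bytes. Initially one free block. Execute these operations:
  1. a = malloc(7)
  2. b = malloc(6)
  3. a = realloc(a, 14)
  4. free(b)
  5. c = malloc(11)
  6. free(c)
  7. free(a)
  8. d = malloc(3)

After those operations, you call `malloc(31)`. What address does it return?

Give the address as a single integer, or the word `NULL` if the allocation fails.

Op 1: a = malloc(7) -> a = 0; heap: [0-6 ALLOC][7-47 FREE]
Op 2: b = malloc(6) -> b = 7; heap: [0-6 ALLOC][7-12 ALLOC][13-47 FREE]
Op 3: a = realloc(a, 14) -> a = 13; heap: [0-6 FREE][7-12 ALLOC][13-26 ALLOC][27-47 FREE]
Op 4: free(b) -> (freed b); heap: [0-12 FREE][13-26 ALLOC][27-47 FREE]
Op 5: c = malloc(11) -> c = 0; heap: [0-10 ALLOC][11-12 FREE][13-26 ALLOC][27-47 FREE]
Op 6: free(c) -> (freed c); heap: [0-12 FREE][13-26 ALLOC][27-47 FREE]
Op 7: free(a) -> (freed a); heap: [0-47 FREE]
Op 8: d = malloc(3) -> d = 0; heap: [0-2 ALLOC][3-47 FREE]
malloc(31): first-fit scan over [0-2 ALLOC][3-47 FREE] -> 3

Answer: 3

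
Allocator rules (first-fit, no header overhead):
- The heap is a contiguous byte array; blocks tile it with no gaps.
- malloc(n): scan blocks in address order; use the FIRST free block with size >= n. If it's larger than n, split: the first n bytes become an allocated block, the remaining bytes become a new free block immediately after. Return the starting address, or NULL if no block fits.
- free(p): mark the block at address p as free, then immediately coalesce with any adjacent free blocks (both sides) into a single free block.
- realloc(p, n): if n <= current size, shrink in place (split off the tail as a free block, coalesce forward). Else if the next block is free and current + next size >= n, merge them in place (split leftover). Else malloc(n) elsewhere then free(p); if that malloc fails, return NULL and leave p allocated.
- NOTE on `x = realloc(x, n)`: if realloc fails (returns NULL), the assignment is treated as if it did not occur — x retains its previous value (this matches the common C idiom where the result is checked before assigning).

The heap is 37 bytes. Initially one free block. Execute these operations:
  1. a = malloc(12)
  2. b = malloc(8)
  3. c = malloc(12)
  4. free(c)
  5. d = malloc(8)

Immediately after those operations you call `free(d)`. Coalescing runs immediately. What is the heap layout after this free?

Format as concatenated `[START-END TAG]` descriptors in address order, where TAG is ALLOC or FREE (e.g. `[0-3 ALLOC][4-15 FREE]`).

Op 1: a = malloc(12) -> a = 0; heap: [0-11 ALLOC][12-36 FREE]
Op 2: b = malloc(8) -> b = 12; heap: [0-11 ALLOC][12-19 ALLOC][20-36 FREE]
Op 3: c = malloc(12) -> c = 20; heap: [0-11 ALLOC][12-19 ALLOC][20-31 ALLOC][32-36 FREE]
Op 4: free(c) -> (freed c); heap: [0-11 ALLOC][12-19 ALLOC][20-36 FREE]
Op 5: d = malloc(8) -> d = 20; heap: [0-11 ALLOC][12-19 ALLOC][20-27 ALLOC][28-36 FREE]
free(d): d = 20 -> block [20-27 ALLOC]; mark free, coalesce with adjacent free neighbors -> [0-11 ALLOC][12-19 ALLOC][20-36 FREE]

Answer: [0-11 ALLOC][12-19 ALLOC][20-36 FREE]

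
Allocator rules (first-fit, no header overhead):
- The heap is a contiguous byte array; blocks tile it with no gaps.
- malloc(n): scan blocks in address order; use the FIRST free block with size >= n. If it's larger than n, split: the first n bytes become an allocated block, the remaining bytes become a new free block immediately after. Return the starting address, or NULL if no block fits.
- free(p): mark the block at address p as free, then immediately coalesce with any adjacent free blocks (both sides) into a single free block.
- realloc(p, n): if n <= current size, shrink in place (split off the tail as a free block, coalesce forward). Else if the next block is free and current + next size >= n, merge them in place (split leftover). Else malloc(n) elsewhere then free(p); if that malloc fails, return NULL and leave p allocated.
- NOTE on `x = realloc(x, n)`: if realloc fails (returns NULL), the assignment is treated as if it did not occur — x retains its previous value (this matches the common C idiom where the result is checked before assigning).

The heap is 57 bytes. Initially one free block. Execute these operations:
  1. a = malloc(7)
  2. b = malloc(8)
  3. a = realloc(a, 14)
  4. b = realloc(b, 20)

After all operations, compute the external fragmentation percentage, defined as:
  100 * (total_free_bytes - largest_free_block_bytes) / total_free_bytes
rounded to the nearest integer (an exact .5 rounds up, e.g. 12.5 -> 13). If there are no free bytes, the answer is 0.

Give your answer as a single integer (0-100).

Answer: 35

Derivation:
Op 1: a = malloc(7) -> a = 0; heap: [0-6 ALLOC][7-56 FREE]
Op 2: b = malloc(8) -> b = 7; heap: [0-6 ALLOC][7-14 ALLOC][15-56 FREE]
Op 3: a = realloc(a, 14) -> a = 15; heap: [0-6 FREE][7-14 ALLOC][15-28 ALLOC][29-56 FREE]
Op 4: b = realloc(b, 20) -> b = 29; heap: [0-14 FREE][15-28 ALLOC][29-48 ALLOC][49-56 FREE]
Free blocks: [15 8] total_free=23 largest=15 -> 100*(23-15)/23 = 800/23 ≈ 34.783 -> rounds to 35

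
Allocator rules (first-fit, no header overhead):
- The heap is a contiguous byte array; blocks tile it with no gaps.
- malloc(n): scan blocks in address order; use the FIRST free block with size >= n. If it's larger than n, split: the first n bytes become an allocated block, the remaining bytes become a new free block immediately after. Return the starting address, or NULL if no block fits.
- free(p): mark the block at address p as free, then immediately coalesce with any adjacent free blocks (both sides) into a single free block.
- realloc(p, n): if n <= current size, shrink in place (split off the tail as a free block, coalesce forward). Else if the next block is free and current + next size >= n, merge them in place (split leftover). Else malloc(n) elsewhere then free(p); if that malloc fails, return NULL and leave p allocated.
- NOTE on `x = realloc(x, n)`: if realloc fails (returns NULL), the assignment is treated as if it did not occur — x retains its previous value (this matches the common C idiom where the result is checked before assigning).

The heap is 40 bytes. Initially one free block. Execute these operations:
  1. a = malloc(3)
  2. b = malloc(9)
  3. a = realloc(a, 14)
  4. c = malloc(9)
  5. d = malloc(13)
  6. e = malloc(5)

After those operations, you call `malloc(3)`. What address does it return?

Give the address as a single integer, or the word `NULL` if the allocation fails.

Op 1: a = malloc(3) -> a = 0; heap: [0-2 ALLOC][3-39 FREE]
Op 2: b = malloc(9) -> b = 3; heap: [0-2 ALLOC][3-11 ALLOC][12-39 FREE]
Op 3: a = realloc(a, 14) -> a = 12; heap: [0-2 FREE][3-11 ALLOC][12-25 ALLOC][26-39 FREE]
Op 4: c = malloc(9) -> c = 26; heap: [0-2 FREE][3-11 ALLOC][12-25 ALLOC][26-34 ALLOC][35-39 FREE]
Op 5: d = malloc(13) -> d = NULL; heap: [0-2 FREE][3-11 ALLOC][12-25 ALLOC][26-34 ALLOC][35-39 FREE]
Op 6: e = malloc(5) -> e = 35; heap: [0-2 FREE][3-11 ALLOC][12-25 ALLOC][26-34 ALLOC][35-39 ALLOC]
malloc(3): first-fit scan over [0-2 FREE][3-11 ALLOC][12-25 ALLOC][26-34 ALLOC][35-39 ALLOC] -> 0

Answer: 0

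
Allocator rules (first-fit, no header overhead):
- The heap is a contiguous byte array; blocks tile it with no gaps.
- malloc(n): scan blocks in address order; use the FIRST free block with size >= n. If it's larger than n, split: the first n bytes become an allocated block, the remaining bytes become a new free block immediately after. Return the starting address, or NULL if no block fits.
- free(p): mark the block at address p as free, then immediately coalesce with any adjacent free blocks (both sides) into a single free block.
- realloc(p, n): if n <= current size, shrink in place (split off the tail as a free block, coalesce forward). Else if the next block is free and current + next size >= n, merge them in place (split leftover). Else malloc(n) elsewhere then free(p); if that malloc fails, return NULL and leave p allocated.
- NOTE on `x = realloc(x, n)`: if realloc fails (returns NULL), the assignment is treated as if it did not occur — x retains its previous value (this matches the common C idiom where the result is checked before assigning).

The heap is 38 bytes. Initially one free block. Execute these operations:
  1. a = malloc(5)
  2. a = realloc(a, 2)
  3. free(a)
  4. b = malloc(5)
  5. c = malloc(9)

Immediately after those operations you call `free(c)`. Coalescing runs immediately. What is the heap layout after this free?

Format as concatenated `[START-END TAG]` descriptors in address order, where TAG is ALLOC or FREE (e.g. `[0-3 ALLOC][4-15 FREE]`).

Answer: [0-4 ALLOC][5-37 FREE]

Derivation:
Op 1: a = malloc(5) -> a = 0; heap: [0-4 ALLOC][5-37 FREE]
Op 2: a = realloc(a, 2) -> a = 0; heap: [0-1 ALLOC][2-37 FREE]
Op 3: free(a) -> (freed a); heap: [0-37 FREE]
Op 4: b = malloc(5) -> b = 0; heap: [0-4 ALLOC][5-37 FREE]
Op 5: c = malloc(9) -> c = 5; heap: [0-4 ALLOC][5-13 ALLOC][14-37 FREE]
free(c): c = 5 -> block [5-13 ALLOC]; mark free, coalesce with adjacent free neighbors -> [0-4 ALLOC][5-37 FREE]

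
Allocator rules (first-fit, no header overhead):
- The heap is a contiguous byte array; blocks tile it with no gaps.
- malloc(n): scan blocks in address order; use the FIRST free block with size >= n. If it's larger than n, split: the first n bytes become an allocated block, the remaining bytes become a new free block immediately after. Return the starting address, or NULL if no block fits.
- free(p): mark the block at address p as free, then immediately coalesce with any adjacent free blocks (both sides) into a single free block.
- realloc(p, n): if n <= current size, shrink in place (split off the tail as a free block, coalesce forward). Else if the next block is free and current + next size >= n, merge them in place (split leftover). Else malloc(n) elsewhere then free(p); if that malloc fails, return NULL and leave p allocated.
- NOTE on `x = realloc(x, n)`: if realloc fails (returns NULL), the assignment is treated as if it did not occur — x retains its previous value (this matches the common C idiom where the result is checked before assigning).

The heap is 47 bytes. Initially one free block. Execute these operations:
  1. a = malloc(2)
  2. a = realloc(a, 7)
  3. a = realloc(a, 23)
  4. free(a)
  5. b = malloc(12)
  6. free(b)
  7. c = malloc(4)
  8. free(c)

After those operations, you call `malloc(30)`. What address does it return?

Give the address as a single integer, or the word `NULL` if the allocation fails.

Op 1: a = malloc(2) -> a = 0; heap: [0-1 ALLOC][2-46 FREE]
Op 2: a = realloc(a, 7) -> a = 0; heap: [0-6 ALLOC][7-46 FREE]
Op 3: a = realloc(a, 23) -> a = 0; heap: [0-22 ALLOC][23-46 FREE]
Op 4: free(a) -> (freed a); heap: [0-46 FREE]
Op 5: b = malloc(12) -> b = 0; heap: [0-11 ALLOC][12-46 FREE]
Op 6: free(b) -> (freed b); heap: [0-46 FREE]
Op 7: c = malloc(4) -> c = 0; heap: [0-3 ALLOC][4-46 FREE]
Op 8: free(c) -> (freed c); heap: [0-46 FREE]
malloc(30): first-fit scan over [0-46 FREE] -> 0

Answer: 0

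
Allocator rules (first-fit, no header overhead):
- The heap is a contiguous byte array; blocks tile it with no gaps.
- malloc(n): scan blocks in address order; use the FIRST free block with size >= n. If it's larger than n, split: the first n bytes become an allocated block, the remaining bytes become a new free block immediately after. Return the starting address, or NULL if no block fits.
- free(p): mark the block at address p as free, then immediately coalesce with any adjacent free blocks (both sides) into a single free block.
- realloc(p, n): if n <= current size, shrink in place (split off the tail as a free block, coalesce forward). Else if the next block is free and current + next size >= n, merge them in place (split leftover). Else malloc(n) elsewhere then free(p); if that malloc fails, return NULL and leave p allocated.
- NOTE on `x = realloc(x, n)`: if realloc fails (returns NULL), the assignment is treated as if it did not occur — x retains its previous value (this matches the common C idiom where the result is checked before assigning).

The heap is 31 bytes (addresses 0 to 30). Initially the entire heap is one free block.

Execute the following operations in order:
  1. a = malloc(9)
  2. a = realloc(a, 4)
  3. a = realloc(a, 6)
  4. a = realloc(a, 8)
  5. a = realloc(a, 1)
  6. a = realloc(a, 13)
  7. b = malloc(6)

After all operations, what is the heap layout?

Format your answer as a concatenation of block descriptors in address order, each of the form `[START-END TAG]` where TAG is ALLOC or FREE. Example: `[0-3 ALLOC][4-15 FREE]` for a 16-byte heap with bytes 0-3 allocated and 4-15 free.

Answer: [0-12 ALLOC][13-18 ALLOC][19-30 FREE]

Derivation:
Op 1: a = malloc(9) -> a = 0; heap: [0-8 ALLOC][9-30 FREE]
Op 2: a = realloc(a, 4) -> a = 0; heap: [0-3 ALLOC][4-30 FREE]
Op 3: a = realloc(a, 6) -> a = 0; heap: [0-5 ALLOC][6-30 FREE]
Op 4: a = realloc(a, 8) -> a = 0; heap: [0-7 ALLOC][8-30 FREE]
Op 5: a = realloc(a, 1) -> a = 0; heap: [0-0 ALLOC][1-30 FREE]
Op 6: a = realloc(a, 13) -> a = 0; heap: [0-12 ALLOC][13-30 FREE]
Op 7: b = malloc(6) -> b = 13; heap: [0-12 ALLOC][13-18 ALLOC][19-30 FREE]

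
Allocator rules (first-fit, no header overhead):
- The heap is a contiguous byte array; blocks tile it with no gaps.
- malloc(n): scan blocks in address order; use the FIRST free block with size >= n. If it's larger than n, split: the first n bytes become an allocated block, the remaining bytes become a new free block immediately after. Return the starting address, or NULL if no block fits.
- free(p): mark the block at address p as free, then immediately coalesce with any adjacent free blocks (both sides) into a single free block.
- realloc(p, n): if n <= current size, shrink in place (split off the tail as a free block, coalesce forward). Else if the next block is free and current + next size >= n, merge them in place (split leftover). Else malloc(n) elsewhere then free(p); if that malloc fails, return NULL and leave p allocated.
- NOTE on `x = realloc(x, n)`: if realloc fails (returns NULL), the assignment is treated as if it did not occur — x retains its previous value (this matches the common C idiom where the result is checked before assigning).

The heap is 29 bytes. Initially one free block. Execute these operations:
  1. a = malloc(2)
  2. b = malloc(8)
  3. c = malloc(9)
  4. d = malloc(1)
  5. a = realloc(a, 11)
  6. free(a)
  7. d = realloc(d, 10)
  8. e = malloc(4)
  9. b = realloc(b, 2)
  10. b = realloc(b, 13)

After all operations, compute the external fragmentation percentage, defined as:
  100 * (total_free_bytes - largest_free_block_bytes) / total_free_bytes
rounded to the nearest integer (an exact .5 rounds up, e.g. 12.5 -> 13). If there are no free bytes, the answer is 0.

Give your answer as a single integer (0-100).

Answer: 25

Derivation:
Op 1: a = malloc(2) -> a = 0; heap: [0-1 ALLOC][2-28 FREE]
Op 2: b = malloc(8) -> b = 2; heap: [0-1 ALLOC][2-9 ALLOC][10-28 FREE]
Op 3: c = malloc(9) -> c = 10; heap: [0-1 ALLOC][2-9 ALLOC][10-18 ALLOC][19-28 FREE]
Op 4: d = malloc(1) -> d = 19; heap: [0-1 ALLOC][2-9 ALLOC][10-18 ALLOC][19-19 ALLOC][20-28 FREE]
Op 5: a = realloc(a, 11) -> NULL (a unchanged); heap: [0-1 ALLOC][2-9 ALLOC][10-18 ALLOC][19-19 ALLOC][20-28 FREE]
Op 6: free(a) -> (freed a); heap: [0-1 FREE][2-9 ALLOC][10-18 ALLOC][19-19 ALLOC][20-28 FREE]
Op 7: d = realloc(d, 10) -> d = 19; heap: [0-1 FREE][2-9 ALLOC][10-18 ALLOC][19-28 ALLOC]
Op 8: e = malloc(4) -> e = NULL; heap: [0-1 FREE][2-9 ALLOC][10-18 ALLOC][19-28 ALLOC]
Op 9: b = realloc(b, 2) -> b = 2; heap: [0-1 FREE][2-3 ALLOC][4-9 FREE][10-18 ALLOC][19-28 ALLOC]
Op 10: b = realloc(b, 13) -> NULL (b unchanged); heap: [0-1 FREE][2-3 ALLOC][4-9 FREE][10-18 ALLOC][19-28 ALLOC]
Free blocks: [2 6] total_free=8 largest=6 -> 100*(8-6)/8 = 200/8 = 25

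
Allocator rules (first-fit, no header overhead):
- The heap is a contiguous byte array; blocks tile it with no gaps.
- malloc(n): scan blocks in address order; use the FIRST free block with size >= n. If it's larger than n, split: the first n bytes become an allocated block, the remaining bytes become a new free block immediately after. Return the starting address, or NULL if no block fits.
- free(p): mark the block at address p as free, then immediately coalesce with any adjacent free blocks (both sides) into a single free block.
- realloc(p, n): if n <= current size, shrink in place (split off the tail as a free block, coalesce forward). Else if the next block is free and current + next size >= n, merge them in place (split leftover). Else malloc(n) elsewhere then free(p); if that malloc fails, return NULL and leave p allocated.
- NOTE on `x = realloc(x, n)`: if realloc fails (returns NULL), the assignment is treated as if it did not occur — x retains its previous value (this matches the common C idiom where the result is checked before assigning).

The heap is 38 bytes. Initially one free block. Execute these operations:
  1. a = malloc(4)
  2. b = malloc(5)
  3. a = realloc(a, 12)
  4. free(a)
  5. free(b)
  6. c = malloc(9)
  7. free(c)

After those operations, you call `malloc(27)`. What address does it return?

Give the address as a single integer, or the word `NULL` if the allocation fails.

Op 1: a = malloc(4) -> a = 0; heap: [0-3 ALLOC][4-37 FREE]
Op 2: b = malloc(5) -> b = 4; heap: [0-3 ALLOC][4-8 ALLOC][9-37 FREE]
Op 3: a = realloc(a, 12) -> a = 9; heap: [0-3 FREE][4-8 ALLOC][9-20 ALLOC][21-37 FREE]
Op 4: free(a) -> (freed a); heap: [0-3 FREE][4-8 ALLOC][9-37 FREE]
Op 5: free(b) -> (freed b); heap: [0-37 FREE]
Op 6: c = malloc(9) -> c = 0; heap: [0-8 ALLOC][9-37 FREE]
Op 7: free(c) -> (freed c); heap: [0-37 FREE]
malloc(27): first-fit scan over [0-37 FREE] -> 0

Answer: 0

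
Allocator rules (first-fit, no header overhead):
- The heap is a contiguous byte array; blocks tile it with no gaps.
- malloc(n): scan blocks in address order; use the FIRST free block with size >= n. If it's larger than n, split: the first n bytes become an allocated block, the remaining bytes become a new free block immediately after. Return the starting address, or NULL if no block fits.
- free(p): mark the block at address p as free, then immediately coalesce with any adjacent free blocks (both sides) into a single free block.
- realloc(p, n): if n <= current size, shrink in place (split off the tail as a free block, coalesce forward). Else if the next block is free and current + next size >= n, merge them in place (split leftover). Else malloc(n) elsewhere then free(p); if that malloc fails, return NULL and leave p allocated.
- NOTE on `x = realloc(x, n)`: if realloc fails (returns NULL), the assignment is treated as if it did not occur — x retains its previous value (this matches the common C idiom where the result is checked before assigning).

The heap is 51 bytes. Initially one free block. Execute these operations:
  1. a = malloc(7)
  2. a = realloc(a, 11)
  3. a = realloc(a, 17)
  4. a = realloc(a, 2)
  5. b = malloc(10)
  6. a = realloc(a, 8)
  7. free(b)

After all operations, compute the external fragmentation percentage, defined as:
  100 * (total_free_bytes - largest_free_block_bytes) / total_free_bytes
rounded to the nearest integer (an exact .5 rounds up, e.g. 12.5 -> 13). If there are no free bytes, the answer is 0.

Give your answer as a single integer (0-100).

Answer: 28

Derivation:
Op 1: a = malloc(7) -> a = 0; heap: [0-6 ALLOC][7-50 FREE]
Op 2: a = realloc(a, 11) -> a = 0; heap: [0-10 ALLOC][11-50 FREE]
Op 3: a = realloc(a, 17) -> a = 0; heap: [0-16 ALLOC][17-50 FREE]
Op 4: a = realloc(a, 2) -> a = 0; heap: [0-1 ALLOC][2-50 FREE]
Op 5: b = malloc(10) -> b = 2; heap: [0-1 ALLOC][2-11 ALLOC][12-50 FREE]
Op 6: a = realloc(a, 8) -> a = 12; heap: [0-1 FREE][2-11 ALLOC][12-19 ALLOC][20-50 FREE]
Op 7: free(b) -> (freed b); heap: [0-11 FREE][12-19 ALLOC][20-50 FREE]
Free blocks: [12 31] total_free=43 largest=31 -> 100*(43-31)/43 = 1200/43 ≈ 27.907 -> rounds to 28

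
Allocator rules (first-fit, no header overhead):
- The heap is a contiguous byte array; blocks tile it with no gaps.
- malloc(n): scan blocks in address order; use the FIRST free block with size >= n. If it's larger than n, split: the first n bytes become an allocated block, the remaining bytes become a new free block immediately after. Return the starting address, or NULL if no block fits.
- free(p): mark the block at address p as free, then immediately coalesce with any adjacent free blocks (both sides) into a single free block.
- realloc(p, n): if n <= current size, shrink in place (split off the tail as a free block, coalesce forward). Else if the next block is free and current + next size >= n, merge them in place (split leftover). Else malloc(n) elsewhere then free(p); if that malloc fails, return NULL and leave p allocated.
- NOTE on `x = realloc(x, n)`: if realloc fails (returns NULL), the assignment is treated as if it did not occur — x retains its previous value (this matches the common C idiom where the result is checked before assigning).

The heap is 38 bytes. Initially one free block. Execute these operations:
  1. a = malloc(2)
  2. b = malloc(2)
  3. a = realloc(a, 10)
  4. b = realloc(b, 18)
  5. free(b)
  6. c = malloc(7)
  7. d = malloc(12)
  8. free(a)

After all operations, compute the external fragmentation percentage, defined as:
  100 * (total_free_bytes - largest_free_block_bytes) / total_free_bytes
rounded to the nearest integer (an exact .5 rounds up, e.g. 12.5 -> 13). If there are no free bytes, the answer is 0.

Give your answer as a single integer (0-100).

Answer: 26

Derivation:
Op 1: a = malloc(2) -> a = 0; heap: [0-1 ALLOC][2-37 FREE]
Op 2: b = malloc(2) -> b = 2; heap: [0-1 ALLOC][2-3 ALLOC][4-37 FREE]
Op 3: a = realloc(a, 10) -> a = 4; heap: [0-1 FREE][2-3 ALLOC][4-13 ALLOC][14-37 FREE]
Op 4: b = realloc(b, 18) -> b = 14; heap: [0-3 FREE][4-13 ALLOC][14-31 ALLOC][32-37 FREE]
Op 5: free(b) -> (freed b); heap: [0-3 FREE][4-13 ALLOC][14-37 FREE]
Op 6: c = malloc(7) -> c = 14; heap: [0-3 FREE][4-13 ALLOC][14-20 ALLOC][21-37 FREE]
Op 7: d = malloc(12) -> d = 21; heap: [0-3 FREE][4-13 ALLOC][14-20 ALLOC][21-32 ALLOC][33-37 FREE]
Op 8: free(a) -> (freed a); heap: [0-13 FREE][14-20 ALLOC][21-32 ALLOC][33-37 FREE]
Free blocks: [14 5] total_free=19 largest=14 -> 100*(19-14)/19 = 500/19 ≈ 26.316 -> rounds to 26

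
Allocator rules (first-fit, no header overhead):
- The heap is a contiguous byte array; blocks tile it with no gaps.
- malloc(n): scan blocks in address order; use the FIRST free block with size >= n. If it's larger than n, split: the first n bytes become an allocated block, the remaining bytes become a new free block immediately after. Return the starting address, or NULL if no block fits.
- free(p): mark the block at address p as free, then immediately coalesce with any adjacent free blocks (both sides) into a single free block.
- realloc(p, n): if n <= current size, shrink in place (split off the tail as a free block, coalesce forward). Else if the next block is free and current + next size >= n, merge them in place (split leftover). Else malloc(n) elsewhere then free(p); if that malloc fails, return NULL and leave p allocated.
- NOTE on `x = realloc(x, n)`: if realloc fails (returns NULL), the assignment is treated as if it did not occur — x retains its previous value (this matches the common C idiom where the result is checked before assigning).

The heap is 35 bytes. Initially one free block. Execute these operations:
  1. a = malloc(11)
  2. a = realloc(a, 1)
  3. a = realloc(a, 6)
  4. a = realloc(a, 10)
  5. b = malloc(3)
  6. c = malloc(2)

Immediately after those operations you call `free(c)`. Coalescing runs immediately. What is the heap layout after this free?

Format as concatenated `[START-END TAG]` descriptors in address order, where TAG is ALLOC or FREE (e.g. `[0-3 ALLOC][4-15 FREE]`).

Answer: [0-9 ALLOC][10-12 ALLOC][13-34 FREE]

Derivation:
Op 1: a = malloc(11) -> a = 0; heap: [0-10 ALLOC][11-34 FREE]
Op 2: a = realloc(a, 1) -> a = 0; heap: [0-0 ALLOC][1-34 FREE]
Op 3: a = realloc(a, 6) -> a = 0; heap: [0-5 ALLOC][6-34 FREE]
Op 4: a = realloc(a, 10) -> a = 0; heap: [0-9 ALLOC][10-34 FREE]
Op 5: b = malloc(3) -> b = 10; heap: [0-9 ALLOC][10-12 ALLOC][13-34 FREE]
Op 6: c = malloc(2) -> c = 13; heap: [0-9 ALLOC][10-12 ALLOC][13-14 ALLOC][15-34 FREE]
free(c): c = 13 -> block [13-14 ALLOC]; mark free, coalesce with adjacent free neighbors -> [0-9 ALLOC][10-12 ALLOC][13-34 FREE]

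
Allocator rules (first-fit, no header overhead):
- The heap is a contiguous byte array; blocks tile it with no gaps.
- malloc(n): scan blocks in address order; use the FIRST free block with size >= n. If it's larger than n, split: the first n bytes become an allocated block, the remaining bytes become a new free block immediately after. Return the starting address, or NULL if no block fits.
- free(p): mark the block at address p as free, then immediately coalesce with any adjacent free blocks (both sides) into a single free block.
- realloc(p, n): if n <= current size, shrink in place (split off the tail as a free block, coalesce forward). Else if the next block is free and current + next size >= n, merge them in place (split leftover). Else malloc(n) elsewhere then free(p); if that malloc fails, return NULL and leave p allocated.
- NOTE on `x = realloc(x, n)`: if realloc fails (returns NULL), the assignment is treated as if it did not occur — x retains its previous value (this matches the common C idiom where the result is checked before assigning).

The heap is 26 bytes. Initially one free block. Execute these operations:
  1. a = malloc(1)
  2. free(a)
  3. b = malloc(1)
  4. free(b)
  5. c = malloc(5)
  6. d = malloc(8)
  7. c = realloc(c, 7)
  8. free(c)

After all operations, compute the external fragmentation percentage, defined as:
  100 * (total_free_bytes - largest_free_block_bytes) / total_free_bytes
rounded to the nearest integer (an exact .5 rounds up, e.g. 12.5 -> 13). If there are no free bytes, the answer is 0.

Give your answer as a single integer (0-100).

Answer: 28

Derivation:
Op 1: a = malloc(1) -> a = 0; heap: [0-0 ALLOC][1-25 FREE]
Op 2: free(a) -> (freed a); heap: [0-25 FREE]
Op 3: b = malloc(1) -> b = 0; heap: [0-0 ALLOC][1-25 FREE]
Op 4: free(b) -> (freed b); heap: [0-25 FREE]
Op 5: c = malloc(5) -> c = 0; heap: [0-4 ALLOC][5-25 FREE]
Op 6: d = malloc(8) -> d = 5; heap: [0-4 ALLOC][5-12 ALLOC][13-25 FREE]
Op 7: c = realloc(c, 7) -> c = 13; heap: [0-4 FREE][5-12 ALLOC][13-19 ALLOC][20-25 FREE]
Op 8: free(c) -> (freed c); heap: [0-4 FREE][5-12 ALLOC][13-25 FREE]
Free blocks: [5 13] total_free=18 largest=13 -> 100*(18-13)/18 = 500/18 ≈ 27.778 -> rounds to 28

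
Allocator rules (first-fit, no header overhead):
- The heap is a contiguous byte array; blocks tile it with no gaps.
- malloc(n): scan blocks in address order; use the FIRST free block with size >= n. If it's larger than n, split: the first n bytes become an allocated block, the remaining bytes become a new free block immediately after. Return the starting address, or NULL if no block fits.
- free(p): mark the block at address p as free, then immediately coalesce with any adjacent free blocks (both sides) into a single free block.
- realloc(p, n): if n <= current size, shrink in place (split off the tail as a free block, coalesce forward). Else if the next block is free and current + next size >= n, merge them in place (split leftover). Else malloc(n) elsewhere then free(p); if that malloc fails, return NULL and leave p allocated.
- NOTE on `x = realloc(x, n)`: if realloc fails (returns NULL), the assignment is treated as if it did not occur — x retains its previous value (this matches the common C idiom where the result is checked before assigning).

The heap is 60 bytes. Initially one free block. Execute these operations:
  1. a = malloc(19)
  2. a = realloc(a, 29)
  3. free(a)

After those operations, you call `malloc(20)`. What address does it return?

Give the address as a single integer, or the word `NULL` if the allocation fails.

Answer: 0

Derivation:
Op 1: a = malloc(19) -> a = 0; heap: [0-18 ALLOC][19-59 FREE]
Op 2: a = realloc(a, 29) -> a = 0; heap: [0-28 ALLOC][29-59 FREE]
Op 3: free(a) -> (freed a); heap: [0-59 FREE]
malloc(20): first-fit scan over [0-59 FREE] -> 0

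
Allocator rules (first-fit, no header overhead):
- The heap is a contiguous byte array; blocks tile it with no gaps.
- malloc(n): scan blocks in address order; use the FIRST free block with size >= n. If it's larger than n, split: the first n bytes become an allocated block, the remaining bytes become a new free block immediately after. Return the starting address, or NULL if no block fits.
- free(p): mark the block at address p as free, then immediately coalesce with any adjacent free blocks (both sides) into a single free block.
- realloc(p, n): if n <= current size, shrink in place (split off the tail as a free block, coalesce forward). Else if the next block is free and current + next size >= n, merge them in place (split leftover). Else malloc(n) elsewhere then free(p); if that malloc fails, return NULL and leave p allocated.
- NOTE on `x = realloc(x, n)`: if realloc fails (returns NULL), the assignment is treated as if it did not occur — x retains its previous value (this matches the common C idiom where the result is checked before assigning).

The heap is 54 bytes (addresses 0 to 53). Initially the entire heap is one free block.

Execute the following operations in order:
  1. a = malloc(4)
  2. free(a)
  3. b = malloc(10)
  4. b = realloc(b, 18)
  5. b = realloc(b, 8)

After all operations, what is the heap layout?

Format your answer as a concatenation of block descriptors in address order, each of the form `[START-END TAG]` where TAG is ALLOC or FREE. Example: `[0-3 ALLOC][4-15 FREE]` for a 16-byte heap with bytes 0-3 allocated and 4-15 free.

Answer: [0-7 ALLOC][8-53 FREE]

Derivation:
Op 1: a = malloc(4) -> a = 0; heap: [0-3 ALLOC][4-53 FREE]
Op 2: free(a) -> (freed a); heap: [0-53 FREE]
Op 3: b = malloc(10) -> b = 0; heap: [0-9 ALLOC][10-53 FREE]
Op 4: b = realloc(b, 18) -> b = 0; heap: [0-17 ALLOC][18-53 FREE]
Op 5: b = realloc(b, 8) -> b = 0; heap: [0-7 ALLOC][8-53 FREE]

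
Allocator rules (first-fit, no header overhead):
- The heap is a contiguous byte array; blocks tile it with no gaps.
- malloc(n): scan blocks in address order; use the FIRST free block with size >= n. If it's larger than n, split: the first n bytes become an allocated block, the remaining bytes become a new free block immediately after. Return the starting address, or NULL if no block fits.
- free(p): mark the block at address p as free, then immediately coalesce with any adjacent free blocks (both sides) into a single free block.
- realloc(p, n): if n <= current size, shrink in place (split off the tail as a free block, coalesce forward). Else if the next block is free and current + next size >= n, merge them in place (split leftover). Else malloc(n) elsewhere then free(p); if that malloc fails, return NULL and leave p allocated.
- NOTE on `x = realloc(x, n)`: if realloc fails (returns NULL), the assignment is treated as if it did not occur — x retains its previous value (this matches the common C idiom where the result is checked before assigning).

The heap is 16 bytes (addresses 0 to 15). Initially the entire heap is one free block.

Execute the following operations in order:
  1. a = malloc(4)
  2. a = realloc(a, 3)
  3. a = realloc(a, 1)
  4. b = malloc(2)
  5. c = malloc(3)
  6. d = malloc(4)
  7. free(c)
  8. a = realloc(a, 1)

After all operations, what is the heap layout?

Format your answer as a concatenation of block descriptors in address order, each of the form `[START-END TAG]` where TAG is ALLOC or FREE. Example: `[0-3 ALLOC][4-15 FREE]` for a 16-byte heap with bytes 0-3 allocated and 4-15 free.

Op 1: a = malloc(4) -> a = 0; heap: [0-3 ALLOC][4-15 FREE]
Op 2: a = realloc(a, 3) -> a = 0; heap: [0-2 ALLOC][3-15 FREE]
Op 3: a = realloc(a, 1) -> a = 0; heap: [0-0 ALLOC][1-15 FREE]
Op 4: b = malloc(2) -> b = 1; heap: [0-0 ALLOC][1-2 ALLOC][3-15 FREE]
Op 5: c = malloc(3) -> c = 3; heap: [0-0 ALLOC][1-2 ALLOC][3-5 ALLOC][6-15 FREE]
Op 6: d = malloc(4) -> d = 6; heap: [0-0 ALLOC][1-2 ALLOC][3-5 ALLOC][6-9 ALLOC][10-15 FREE]
Op 7: free(c) -> (freed c); heap: [0-0 ALLOC][1-2 ALLOC][3-5 FREE][6-9 ALLOC][10-15 FREE]
Op 8: a = realloc(a, 1) -> a = 0; heap: [0-0 ALLOC][1-2 ALLOC][3-5 FREE][6-9 ALLOC][10-15 FREE]

Answer: [0-0 ALLOC][1-2 ALLOC][3-5 FREE][6-9 ALLOC][10-15 FREE]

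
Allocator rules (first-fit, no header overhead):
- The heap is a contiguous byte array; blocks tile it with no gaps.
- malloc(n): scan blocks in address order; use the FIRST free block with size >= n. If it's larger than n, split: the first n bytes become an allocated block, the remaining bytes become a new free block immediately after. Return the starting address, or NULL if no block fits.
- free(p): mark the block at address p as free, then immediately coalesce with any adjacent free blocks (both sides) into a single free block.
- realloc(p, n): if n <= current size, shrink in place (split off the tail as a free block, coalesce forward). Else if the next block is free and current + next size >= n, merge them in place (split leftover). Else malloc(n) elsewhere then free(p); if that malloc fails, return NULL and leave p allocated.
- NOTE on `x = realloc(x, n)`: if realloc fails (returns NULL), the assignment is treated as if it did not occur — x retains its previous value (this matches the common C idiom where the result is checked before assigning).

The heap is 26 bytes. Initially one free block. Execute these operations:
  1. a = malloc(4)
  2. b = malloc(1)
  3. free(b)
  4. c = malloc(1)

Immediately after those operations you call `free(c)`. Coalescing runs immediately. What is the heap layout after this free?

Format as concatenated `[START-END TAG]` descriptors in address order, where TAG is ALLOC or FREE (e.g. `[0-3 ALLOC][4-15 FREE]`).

Op 1: a = malloc(4) -> a = 0; heap: [0-3 ALLOC][4-25 FREE]
Op 2: b = malloc(1) -> b = 4; heap: [0-3 ALLOC][4-4 ALLOC][5-25 FREE]
Op 3: free(b) -> (freed b); heap: [0-3 ALLOC][4-25 FREE]
Op 4: c = malloc(1) -> c = 4; heap: [0-3 ALLOC][4-4 ALLOC][5-25 FREE]
free(c): c = 4 -> block [4-4 ALLOC]; mark free, coalesce with adjacent free neighbors -> [0-3 ALLOC][4-25 FREE]

Answer: [0-3 ALLOC][4-25 FREE]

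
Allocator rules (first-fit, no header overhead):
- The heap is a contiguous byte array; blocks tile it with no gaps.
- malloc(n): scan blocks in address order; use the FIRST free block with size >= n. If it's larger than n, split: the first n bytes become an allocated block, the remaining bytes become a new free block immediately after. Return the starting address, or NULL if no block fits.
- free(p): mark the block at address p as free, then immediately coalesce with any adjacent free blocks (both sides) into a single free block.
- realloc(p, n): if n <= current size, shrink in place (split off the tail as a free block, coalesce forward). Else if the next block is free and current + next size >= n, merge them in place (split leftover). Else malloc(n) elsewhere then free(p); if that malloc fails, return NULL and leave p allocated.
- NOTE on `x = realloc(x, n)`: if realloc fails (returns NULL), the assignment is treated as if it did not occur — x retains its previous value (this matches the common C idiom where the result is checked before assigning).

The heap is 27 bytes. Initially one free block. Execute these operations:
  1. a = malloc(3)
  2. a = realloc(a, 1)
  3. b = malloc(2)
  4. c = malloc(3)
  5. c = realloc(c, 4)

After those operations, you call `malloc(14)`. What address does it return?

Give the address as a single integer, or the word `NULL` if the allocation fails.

Answer: 7

Derivation:
Op 1: a = malloc(3) -> a = 0; heap: [0-2 ALLOC][3-26 FREE]
Op 2: a = realloc(a, 1) -> a = 0; heap: [0-0 ALLOC][1-26 FREE]
Op 3: b = malloc(2) -> b = 1; heap: [0-0 ALLOC][1-2 ALLOC][3-26 FREE]
Op 4: c = malloc(3) -> c = 3; heap: [0-0 ALLOC][1-2 ALLOC][3-5 ALLOC][6-26 FREE]
Op 5: c = realloc(c, 4) -> c = 3; heap: [0-0 ALLOC][1-2 ALLOC][3-6 ALLOC][7-26 FREE]
malloc(14): first-fit scan over [0-0 ALLOC][1-2 ALLOC][3-6 ALLOC][7-26 FREE] -> 7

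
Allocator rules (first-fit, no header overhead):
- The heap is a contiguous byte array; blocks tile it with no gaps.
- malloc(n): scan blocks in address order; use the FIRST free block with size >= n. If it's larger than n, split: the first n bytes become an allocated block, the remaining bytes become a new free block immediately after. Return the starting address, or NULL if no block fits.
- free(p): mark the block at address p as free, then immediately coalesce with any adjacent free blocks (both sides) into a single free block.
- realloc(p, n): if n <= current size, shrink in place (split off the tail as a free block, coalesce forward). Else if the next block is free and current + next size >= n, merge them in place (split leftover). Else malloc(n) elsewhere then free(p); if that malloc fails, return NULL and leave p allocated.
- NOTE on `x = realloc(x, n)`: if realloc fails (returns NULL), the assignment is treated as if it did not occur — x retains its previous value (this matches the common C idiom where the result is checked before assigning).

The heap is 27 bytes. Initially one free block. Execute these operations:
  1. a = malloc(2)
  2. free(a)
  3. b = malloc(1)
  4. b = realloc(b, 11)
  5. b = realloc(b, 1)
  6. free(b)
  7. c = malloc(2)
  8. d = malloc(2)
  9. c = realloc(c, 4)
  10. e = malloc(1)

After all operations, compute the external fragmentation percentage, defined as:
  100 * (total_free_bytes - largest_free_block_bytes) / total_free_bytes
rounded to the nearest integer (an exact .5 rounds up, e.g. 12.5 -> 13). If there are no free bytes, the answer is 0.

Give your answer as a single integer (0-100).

Answer: 5

Derivation:
Op 1: a = malloc(2) -> a = 0; heap: [0-1 ALLOC][2-26 FREE]
Op 2: free(a) -> (freed a); heap: [0-26 FREE]
Op 3: b = malloc(1) -> b = 0; heap: [0-0 ALLOC][1-26 FREE]
Op 4: b = realloc(b, 11) -> b = 0; heap: [0-10 ALLOC][11-26 FREE]
Op 5: b = realloc(b, 1) -> b = 0; heap: [0-0 ALLOC][1-26 FREE]
Op 6: free(b) -> (freed b); heap: [0-26 FREE]
Op 7: c = malloc(2) -> c = 0; heap: [0-1 ALLOC][2-26 FREE]
Op 8: d = malloc(2) -> d = 2; heap: [0-1 ALLOC][2-3 ALLOC][4-26 FREE]
Op 9: c = realloc(c, 4) -> c = 4; heap: [0-1 FREE][2-3 ALLOC][4-7 ALLOC][8-26 FREE]
Op 10: e = malloc(1) -> e = 0; heap: [0-0 ALLOC][1-1 FREE][2-3 ALLOC][4-7 ALLOC][8-26 FREE]
Free blocks: [1 19] total_free=20 largest=19 -> 100*(20-19)/20 = 100/20 = 5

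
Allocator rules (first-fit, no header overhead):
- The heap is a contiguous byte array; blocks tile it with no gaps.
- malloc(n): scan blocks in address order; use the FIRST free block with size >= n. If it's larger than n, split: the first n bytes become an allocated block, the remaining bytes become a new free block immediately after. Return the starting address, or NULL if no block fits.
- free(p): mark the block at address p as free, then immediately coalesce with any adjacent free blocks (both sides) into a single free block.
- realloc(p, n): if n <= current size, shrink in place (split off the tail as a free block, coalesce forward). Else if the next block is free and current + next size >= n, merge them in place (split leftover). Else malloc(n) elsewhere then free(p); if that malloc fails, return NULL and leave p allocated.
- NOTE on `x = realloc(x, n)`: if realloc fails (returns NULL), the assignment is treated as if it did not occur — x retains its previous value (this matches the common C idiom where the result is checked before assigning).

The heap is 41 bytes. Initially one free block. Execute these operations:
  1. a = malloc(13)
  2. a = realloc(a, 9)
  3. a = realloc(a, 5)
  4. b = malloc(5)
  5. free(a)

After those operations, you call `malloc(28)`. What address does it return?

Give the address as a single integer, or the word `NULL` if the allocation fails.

Answer: 10

Derivation:
Op 1: a = malloc(13) -> a = 0; heap: [0-12 ALLOC][13-40 FREE]
Op 2: a = realloc(a, 9) -> a = 0; heap: [0-8 ALLOC][9-40 FREE]
Op 3: a = realloc(a, 5) -> a = 0; heap: [0-4 ALLOC][5-40 FREE]
Op 4: b = malloc(5) -> b = 5; heap: [0-4 ALLOC][5-9 ALLOC][10-40 FREE]
Op 5: free(a) -> (freed a); heap: [0-4 FREE][5-9 ALLOC][10-40 FREE]
malloc(28): first-fit scan over [0-4 FREE][5-9 ALLOC][10-40 FREE] -> 10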